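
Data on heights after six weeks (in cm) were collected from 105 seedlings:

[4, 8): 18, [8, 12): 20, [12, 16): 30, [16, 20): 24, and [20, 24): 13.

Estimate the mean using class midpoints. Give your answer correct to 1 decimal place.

Midpoints: 6, 10, 14, 18, 22
Σfm = 18×6 + 20×10 + 30×14 + 24×18 + 13×22 = 1446
n = Σf = 105
Mean = 1446 / 105 = 13.7714

13.8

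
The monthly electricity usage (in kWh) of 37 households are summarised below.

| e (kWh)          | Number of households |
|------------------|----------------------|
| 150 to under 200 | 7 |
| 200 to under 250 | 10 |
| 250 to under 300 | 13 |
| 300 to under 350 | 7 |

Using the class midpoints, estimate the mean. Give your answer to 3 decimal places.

Midpoints: 175, 225, 275, 325
Σfm = 7×175 + 10×225 + 13×275 + 7×325 = 9325
n = Σf = 37
Mean = 9325 / 37 = 252.0270

252.027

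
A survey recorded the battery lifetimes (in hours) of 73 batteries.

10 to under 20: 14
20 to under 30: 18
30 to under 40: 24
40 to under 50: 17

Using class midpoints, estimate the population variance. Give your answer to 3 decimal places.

108.876

Midpoints: 15, 25, 35, 45
n = 73, Σfm = 2265, mean = 31.0274
Σfm² = 78225
Σf(m − x̄)² = Σfm² − (Σfm)²/n = 78225 − 2265²/73 = 7947.9452
Population variance = 7947.9452 / 73 = 108.8760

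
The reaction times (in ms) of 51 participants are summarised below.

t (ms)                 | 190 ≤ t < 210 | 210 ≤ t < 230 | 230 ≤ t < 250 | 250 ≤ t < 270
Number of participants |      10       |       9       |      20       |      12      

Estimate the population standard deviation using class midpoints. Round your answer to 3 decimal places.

Midpoints: 200, 220, 240, 260
n = 51, Σfm = 11900, mean = 233.3333
Σfm² = 2798800
Σf(m − x̄)² = Σfm² − (Σfm)²/n = 2798800 − 11900²/51 = 22133.3333
Population variance = 22133.3333 / 51 = 433.9869
Standard deviation = √433.9869 = 20.8324

20.832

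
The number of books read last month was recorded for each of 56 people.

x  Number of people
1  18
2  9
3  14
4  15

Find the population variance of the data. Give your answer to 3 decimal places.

Values: 1, 2, 3, 4
n = 56, Σfx = 138, mean = 2.4643
Σfx² = 420
Σf(x − x̄)² = Σfx² − (Σfx)²/n = 420 − 138²/56 = 79.9286
Population variance = 79.9286 / 56 = 1.4273

1.427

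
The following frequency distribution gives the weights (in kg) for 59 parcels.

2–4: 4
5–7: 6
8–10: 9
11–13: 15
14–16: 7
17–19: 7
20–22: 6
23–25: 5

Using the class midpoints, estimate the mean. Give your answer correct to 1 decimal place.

13.3

Midpoints: 3, 6, 9, 12, 15, 18, 21, 24
Σfm = 4×3 + 6×6 + 9×9 + 15×12 + 7×15 + 7×18 + 6×21 + 5×24 = 786
n = Σf = 59
Mean = 786 / 59 = 13.3220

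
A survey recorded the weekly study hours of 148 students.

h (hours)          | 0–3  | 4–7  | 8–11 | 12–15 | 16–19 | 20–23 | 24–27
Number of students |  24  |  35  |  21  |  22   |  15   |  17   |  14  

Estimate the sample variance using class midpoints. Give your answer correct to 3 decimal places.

59.970

Midpoints: 1.5, 5.5, 9.5, 13.5, 17.5, 21.5, 25.5
n = 148, Σfm = 1710, mean = 11.5541
Σfm² = 28573
Σf(m − x̄)² = Σfm² − (Σfm)²/n = 28573 − 1710²/148 = 8815.5676
Sample variance = 8815.5676 / 147 = 59.9698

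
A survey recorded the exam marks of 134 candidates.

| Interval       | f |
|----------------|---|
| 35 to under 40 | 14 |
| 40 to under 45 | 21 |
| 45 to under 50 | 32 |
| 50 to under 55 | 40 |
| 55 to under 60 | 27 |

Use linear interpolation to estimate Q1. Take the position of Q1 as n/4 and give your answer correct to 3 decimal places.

44.643

Cumulative frequencies: 14, 35, 67, 107, 134
n = 134; position = n/4 = 33.5.
This falls in the class 40 to under 45: L = 40, F = 14, f = 21, h = 5.
Lower quartile ≈ 40 + ((33.5 − 14) / 21) × 5 = 44.6429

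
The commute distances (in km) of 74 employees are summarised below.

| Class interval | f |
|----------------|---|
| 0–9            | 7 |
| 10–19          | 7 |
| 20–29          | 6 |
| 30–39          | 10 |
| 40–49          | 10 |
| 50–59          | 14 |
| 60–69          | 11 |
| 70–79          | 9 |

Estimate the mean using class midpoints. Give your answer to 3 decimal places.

43.419

Midpoints: 4.5, 14.5, 24.5, 34.5, 44.5, 54.5, 64.5, 74.5
Σfm = 7×4.5 + 7×14.5 + 6×24.5 + 10×34.5 + 10×44.5 + 14×54.5 + 11×64.5 + 9×74.5 = 3213
n = Σf = 74
Mean = 3213 / 74 = 43.4189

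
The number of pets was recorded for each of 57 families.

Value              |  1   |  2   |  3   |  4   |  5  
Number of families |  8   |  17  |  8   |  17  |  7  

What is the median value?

Cumulative frequencies: 8, 25, 33, 50, 57
n = 57, so the median is the value in position (n+1)/2 = 29.
Position 29 falls at value 3.

3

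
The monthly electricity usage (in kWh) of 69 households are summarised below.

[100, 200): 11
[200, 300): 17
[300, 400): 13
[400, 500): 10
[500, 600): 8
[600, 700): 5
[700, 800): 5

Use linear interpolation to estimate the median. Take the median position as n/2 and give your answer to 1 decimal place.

350.0

Cumulative frequencies: 11, 28, 41, 51, 59, 64, 69
n = 69; position = n/2 = 34.5.
This falls in the class [300, 400): L = 300, F = 28, f = 13, h = 100.
Median ≈ 300 + ((34.5 − 28) / 13) × 100 = 350.0000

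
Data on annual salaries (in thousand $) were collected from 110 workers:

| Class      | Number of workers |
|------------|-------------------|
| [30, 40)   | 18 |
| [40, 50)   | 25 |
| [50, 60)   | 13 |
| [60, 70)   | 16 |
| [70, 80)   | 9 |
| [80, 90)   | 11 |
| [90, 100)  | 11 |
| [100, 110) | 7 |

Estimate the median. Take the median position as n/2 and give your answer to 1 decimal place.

Cumulative frequencies: 18, 43, 56, 72, 81, 92, 103, 110
n = 110; position = n/2 = 55.
This falls in the class [50, 60): L = 50, F = 43, f = 13, h = 10.
Median ≈ 50 + ((55 − 43) / 13) × 10 = 59.2308

59.2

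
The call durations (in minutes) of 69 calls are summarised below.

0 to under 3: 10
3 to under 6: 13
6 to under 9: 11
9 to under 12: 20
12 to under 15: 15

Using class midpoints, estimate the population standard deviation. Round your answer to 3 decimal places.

Midpoints: 1.5, 4.5, 7.5, 10.5, 13.5
n = 69, Σfm = 568.5, mean = 8.2391
Σfm² = 5843.25
Σf(m − x̄)² = Σfm² − (Σfm)²/n = 5843.25 − 568.5²/69 = 1159.3043
Population variance = 1159.3043 / 69 = 16.8015
Standard deviation = √16.8015 = 4.0990

4.099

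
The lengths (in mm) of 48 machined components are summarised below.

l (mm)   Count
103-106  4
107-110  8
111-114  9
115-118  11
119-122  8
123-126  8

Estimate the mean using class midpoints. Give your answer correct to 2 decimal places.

Midpoints: 104.5, 108.5, 112.5, 116.5, 120.5, 124.5
Σfm = 4×104.5 + 8×108.5 + 9×112.5 + 11×116.5 + 8×120.5 + 8×124.5 = 5540
n = Σf = 48
Mean = 5540 / 48 = 115.4167

115.42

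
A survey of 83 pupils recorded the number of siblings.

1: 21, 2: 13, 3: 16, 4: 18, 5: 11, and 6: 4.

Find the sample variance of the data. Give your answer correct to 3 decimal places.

Values: 1, 2, 3, 4, 5, 6
n = 83, Σfx = 246, mean = 2.9639
Σfx² = 924
Σf(x − x̄)² = Σfx² − (Σfx)²/n = 924 − 246²/83 = 194.8916
Sample variance = 194.8916 / 82 = 2.3767

2.377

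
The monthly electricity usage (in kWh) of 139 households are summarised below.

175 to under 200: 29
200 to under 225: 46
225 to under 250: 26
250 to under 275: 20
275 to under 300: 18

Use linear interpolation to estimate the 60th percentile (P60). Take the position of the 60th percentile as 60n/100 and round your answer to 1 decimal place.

Cumulative frequencies: 29, 75, 101, 121, 139
n = 139; position = 60n/100 = 83.4.
This falls in the class 225 to under 250: L = 225, F = 75, f = 26, h = 25.
60th percentile ≈ 225 + ((83.4 − 75) / 26) × 25 = 233.0769

233.1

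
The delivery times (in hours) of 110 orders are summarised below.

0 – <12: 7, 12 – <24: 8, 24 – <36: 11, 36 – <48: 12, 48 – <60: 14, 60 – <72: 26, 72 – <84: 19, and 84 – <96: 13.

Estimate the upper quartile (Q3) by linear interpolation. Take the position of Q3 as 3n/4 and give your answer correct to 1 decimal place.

Cumulative frequencies: 7, 15, 26, 38, 52, 78, 97, 110
n = 110; position = 3n/4 = 82.5.
This falls in the class 72 – <84: L = 72, F = 78, f = 19, h = 12.
Upper quartile ≈ 72 + ((82.5 − 78) / 19) × 12 = 74.8421

74.8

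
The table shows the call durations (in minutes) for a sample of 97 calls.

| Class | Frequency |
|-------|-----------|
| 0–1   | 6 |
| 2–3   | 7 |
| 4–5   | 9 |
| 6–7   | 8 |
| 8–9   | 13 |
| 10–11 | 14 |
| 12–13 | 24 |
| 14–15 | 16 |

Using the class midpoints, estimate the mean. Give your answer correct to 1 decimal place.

9.3

Midpoints: 0.5, 2.5, 4.5, 6.5, 8.5, 10.5, 12.5, 14.5
Σfm = 6×0.5 + 7×2.5 + 9×4.5 + 8×6.5 + 13×8.5 + 14×10.5 + 24×12.5 + 16×14.5 = 902.5
n = Σf = 97
Mean = 902.5 / 97 = 9.3041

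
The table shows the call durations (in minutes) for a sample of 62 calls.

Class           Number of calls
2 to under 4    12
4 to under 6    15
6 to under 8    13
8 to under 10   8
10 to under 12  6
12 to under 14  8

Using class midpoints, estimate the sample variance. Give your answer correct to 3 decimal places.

10.924

Midpoints: 3, 5, 7, 9, 11, 13
n = 62, Σfm = 444, mean = 7.1613
Σfm² = 3846
Σf(m − x̄)² = Σfm² − (Σfm)²/n = 3846 − 444²/62 = 666.3871
Sample variance = 666.3871 / 61 = 10.9244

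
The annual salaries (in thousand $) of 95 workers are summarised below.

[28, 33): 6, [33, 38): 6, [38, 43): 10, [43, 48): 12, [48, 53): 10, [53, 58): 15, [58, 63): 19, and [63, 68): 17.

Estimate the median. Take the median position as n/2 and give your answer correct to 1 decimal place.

Cumulative frequencies: 6, 12, 22, 34, 44, 59, 78, 95
n = 95; position = n/2 = 47.5.
This falls in the class [53, 58): L = 53, F = 44, f = 15, h = 5.
Median ≈ 53 + ((47.5 − 44) / 15) × 5 = 54.1667

54.2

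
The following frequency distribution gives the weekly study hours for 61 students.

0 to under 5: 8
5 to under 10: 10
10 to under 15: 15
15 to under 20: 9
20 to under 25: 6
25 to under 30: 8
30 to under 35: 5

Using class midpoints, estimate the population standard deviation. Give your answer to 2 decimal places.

9.10

Midpoints: 2.5, 7.5, 12.5, 17.5, 22.5, 27.5, 32.5
n = 61, Σfm = 957.5, mean = 15.6967
Σfm² = 20081.25
Σf(m − x̄)² = Σfm² − (Σfm)²/n = 20081.25 − 957.5²/61 = 5051.6393
Population variance = 5051.6393 / 61 = 82.8138
Standard deviation = √82.8138 = 9.1002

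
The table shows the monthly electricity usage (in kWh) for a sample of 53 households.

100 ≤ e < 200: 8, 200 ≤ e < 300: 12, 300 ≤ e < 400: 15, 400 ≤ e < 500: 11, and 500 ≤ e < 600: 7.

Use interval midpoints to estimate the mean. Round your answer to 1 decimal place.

Midpoints: 150, 250, 350, 450, 550
Σfm = 8×150 + 12×250 + 15×350 + 11×450 + 7×550 = 18250
n = Σf = 53
Mean = 18250 / 53 = 344.3396

344.3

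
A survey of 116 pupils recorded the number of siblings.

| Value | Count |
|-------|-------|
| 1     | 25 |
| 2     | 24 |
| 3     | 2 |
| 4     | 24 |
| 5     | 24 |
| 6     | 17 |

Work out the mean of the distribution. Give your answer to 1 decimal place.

3.4

Values: 1, 2, 3, 4, 5, 6
Σfx = 25×1 + 24×2 + 2×3 + 24×4 + 24×5 + 17×6 = 397
n = Σf = 116
Mean = 397 / 116 = 3.4224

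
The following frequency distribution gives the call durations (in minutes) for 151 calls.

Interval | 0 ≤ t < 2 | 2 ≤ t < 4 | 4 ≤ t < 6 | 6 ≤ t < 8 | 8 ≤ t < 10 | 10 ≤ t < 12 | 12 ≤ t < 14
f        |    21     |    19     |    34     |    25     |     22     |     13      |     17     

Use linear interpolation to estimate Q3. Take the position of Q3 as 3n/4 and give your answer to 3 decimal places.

Cumulative frequencies: 21, 40, 74, 99, 121, 134, 151
n = 151; position = 3n/4 = 113.25.
This falls in the class 8 ≤ t < 10: L = 8, F = 99, f = 22, h = 2.
Upper quartile ≈ 8 + ((113.25 − 99) / 22) × 2 = 9.2955

9.295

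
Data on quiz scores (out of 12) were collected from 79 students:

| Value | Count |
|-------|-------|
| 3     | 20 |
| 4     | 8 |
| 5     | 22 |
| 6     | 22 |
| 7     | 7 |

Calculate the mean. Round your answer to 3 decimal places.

4.848

Values: 3, 4, 5, 6, 7
Σfx = 20×3 + 8×4 + 22×5 + 22×6 + 7×7 = 383
n = Σf = 79
Mean = 383 / 79 = 4.8481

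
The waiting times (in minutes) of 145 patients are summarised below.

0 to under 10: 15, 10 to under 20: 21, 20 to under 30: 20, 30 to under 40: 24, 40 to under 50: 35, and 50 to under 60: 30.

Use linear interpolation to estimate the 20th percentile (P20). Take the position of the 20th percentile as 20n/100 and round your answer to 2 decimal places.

16.67

Cumulative frequencies: 15, 36, 56, 80, 115, 145
n = 145; position = 20n/100 = 29.
This falls in the class 10 to under 20: L = 10, F = 15, f = 21, h = 10.
20th percentile ≈ 10 + ((29 − 15) / 21) × 10 = 16.6667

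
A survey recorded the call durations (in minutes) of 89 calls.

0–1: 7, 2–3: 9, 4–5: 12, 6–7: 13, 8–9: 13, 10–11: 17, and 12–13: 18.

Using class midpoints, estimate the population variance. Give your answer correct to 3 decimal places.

Midpoints: 0.5, 2.5, 4.5, 6.5, 8.5, 10.5, 12.5
n = 89, Σfm = 678.5, mean = 7.6236
Σfm² = 6476.25
Σf(m − x̄)² = Σfm² − (Σfm)²/n = 6476.25 − 678.5²/89 = 1303.6404
Population variance = 1303.6404 / 89 = 14.6476

14.648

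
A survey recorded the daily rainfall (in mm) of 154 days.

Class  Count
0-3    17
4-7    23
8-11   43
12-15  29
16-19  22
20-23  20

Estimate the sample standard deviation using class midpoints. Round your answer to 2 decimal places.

6.05

Midpoints: 1.5, 5.5, 9.5, 13.5, 17.5, 21.5
n = 154, Σfm = 1767, mean = 11.4740
Σfm² = 25882.5
Σf(m − x̄)² = Σfm² − (Σfm)²/n = 25882.5 − 1767²/154 = 5607.8961
Sample variance = 5607.8961 / 153 = 36.6529
Standard deviation = √36.6529 = 6.0542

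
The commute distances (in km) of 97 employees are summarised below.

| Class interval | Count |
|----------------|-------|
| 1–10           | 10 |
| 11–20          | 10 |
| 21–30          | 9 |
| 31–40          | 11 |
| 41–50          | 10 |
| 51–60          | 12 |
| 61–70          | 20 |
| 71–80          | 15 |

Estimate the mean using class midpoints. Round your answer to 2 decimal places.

45.29

Midpoints: 5.5, 15.5, 25.5, 35.5, 45.5, 55.5, 65.5, 75.5
Σfm = 10×5.5 + 10×15.5 + 9×25.5 + 11×35.5 + 10×45.5 + 12×55.5 + 20×65.5 + 15×75.5 = 4393.5
n = Σf = 97
Mean = 4393.5 / 97 = 45.2938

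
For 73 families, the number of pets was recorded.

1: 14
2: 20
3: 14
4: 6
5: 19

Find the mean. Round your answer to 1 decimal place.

Values: 1, 2, 3, 4, 5
Σfx = 14×1 + 20×2 + 14×3 + 6×4 + 19×5 = 215
n = Σf = 73
Mean = 215 / 73 = 2.9452

2.9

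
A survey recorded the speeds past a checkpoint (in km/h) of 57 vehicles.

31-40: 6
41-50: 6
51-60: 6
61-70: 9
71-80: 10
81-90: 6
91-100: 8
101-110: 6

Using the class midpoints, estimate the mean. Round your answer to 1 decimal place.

Midpoints: 35.5, 45.5, 55.5, 65.5, 75.5, 85.5, 95.5, 105.5
Σfm = 6×35.5 + 6×45.5 + 6×55.5 + 9×65.5 + 10×75.5 + 6×85.5 + 8×95.5 + 6×105.5 = 4073.5
n = Σf = 57
Mean = 4073.5 / 57 = 71.4649

71.5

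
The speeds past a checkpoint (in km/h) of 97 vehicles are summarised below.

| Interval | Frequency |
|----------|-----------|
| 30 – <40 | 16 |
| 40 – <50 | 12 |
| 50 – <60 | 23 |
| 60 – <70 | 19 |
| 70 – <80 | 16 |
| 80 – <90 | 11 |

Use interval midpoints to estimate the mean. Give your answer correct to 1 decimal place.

Midpoints: 35, 45, 55, 65, 75, 85
Σfm = 16×35 + 12×45 + 23×55 + 19×65 + 16×75 + 11×85 = 5735
n = Σf = 97
Mean = 5735 / 97 = 59.1237

59.1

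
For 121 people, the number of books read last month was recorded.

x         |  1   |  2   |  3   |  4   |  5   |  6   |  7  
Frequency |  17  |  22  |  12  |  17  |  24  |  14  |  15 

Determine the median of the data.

Cumulative frequencies: 17, 39, 51, 68, 92, 106, 121
n = 121, so the median is the value in position (n+1)/2 = 61.
Position 61 falls at value 4.

4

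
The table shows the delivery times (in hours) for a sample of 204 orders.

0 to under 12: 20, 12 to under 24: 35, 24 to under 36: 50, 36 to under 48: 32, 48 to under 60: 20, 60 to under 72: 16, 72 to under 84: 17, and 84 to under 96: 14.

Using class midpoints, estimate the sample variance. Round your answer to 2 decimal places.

587.94

Midpoints: 6, 18, 30, 42, 54, 66, 78, 90
n = 204, Σfm = 8316, mean = 40.7647
Σfm² = 458352
Σf(m − x̄)² = Σfm² − (Σfm)²/n = 458352 − 8316²/204 = 119352.7059
Sample variance = 119352.7059 / 203 = 587.9444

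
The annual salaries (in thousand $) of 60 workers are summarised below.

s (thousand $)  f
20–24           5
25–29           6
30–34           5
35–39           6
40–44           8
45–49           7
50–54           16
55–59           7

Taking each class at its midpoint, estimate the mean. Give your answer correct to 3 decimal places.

42.500

Midpoints: 22, 27, 32, 37, 42, 47, 52, 57
Σfm = 5×22 + 6×27 + 5×32 + 6×37 + 8×42 + 7×47 + 16×52 + 7×57 = 2550
n = Σf = 60
Mean = 2550 / 60 = 42.5000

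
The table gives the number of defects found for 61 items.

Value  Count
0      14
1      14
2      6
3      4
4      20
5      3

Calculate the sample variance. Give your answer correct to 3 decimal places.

2.984

Values: 0, 1, 2, 3, 4, 5
n = 61, Σfx = 133, mean = 2.1803
Σfx² = 469
Σf(x − x̄)² = Σfx² − (Σfx)²/n = 469 − 133²/61 = 179.0164
Sample variance = 179.0164 / 60 = 2.9836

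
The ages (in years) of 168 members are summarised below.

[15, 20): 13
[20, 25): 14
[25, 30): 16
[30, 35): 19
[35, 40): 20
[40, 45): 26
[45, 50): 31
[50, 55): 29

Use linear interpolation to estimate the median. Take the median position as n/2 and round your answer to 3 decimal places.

Cumulative frequencies: 13, 27, 43, 62, 82, 108, 139, 168
n = 168; position = n/2 = 84.
This falls in the class [40, 45): L = 40, F = 82, f = 26, h = 5.
Median ≈ 40 + ((84 − 82) / 26) × 5 = 40.3846

40.385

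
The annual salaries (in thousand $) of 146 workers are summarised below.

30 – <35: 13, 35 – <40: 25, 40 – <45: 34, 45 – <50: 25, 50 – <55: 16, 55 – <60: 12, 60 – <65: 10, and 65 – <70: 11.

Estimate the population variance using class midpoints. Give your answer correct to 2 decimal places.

99.39

Midpoints: 32.5, 37.5, 42.5, 47.5, 52.5, 57.5, 62.5, 67.5
n = 146, Σfm = 6890, mean = 47.1918
Σfm² = 339662.5
Σf(m − x̄)² = Σfm² − (Σfm)²/n = 339662.5 − 6890²/146 = 14511.1301
Population variance = 14511.1301 / 146 = 99.3913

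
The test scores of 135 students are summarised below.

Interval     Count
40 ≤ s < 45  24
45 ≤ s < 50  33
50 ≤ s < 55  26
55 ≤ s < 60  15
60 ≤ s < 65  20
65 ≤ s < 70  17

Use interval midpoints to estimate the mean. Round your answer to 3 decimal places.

53.426

Midpoints: 42.5, 47.5, 52.5, 57.5, 62.5, 67.5
Σfm = 24×42.5 + 33×47.5 + 26×52.5 + 15×57.5 + 20×62.5 + 17×67.5 = 7212.5
n = Σf = 135
Mean = 7212.5 / 135 = 53.4259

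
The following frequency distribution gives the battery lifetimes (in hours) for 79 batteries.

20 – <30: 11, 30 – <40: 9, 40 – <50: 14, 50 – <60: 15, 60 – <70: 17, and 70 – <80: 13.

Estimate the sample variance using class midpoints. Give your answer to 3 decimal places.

Midpoints: 25, 35, 45, 55, 65, 75
n = 79, Σfm = 4125, mean = 52.2152
Σfm² = 236575
Σf(m − x̄)² = Σfm² − (Σfm)²/n = 236575 − 4125²/79 = 21187.3418
Sample variance = 21187.3418 / 78 = 271.6326

271.633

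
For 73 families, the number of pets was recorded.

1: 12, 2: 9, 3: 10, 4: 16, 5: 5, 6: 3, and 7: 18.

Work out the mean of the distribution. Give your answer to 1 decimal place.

4.0

Values: 1, 2, 3, 4, 5, 6, 7
Σfx = 12×1 + 9×2 + 10×3 + 16×4 + 5×5 + 3×6 + 18×7 = 293
n = Σf = 73
Mean = 293 / 73 = 4.0137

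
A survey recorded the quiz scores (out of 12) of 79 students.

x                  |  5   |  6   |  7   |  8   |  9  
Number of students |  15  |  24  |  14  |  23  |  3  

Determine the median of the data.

7

Cumulative frequencies: 15, 39, 53, 76, 79
n = 79, so the median is the value in position (n+1)/2 = 40.
Position 40 falls at value 7.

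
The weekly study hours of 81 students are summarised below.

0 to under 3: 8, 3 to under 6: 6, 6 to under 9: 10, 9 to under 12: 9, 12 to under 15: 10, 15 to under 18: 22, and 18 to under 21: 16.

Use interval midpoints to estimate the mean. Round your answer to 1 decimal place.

Midpoints: 1.5, 4.5, 7.5, 10.5, 13.5, 16.5, 19.5
Σfm = 8×1.5 + 6×4.5 + 10×7.5 + 9×10.5 + 10×13.5 + 22×16.5 + 16×19.5 = 1018.5
n = Σf = 81
Mean = 1018.5 / 81 = 12.5741

12.6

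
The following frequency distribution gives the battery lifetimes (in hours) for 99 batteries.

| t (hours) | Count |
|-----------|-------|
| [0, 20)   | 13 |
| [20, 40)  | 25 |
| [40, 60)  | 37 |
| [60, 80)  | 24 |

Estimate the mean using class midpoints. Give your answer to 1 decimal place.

Midpoints: 10, 30, 50, 70
Σfm = 13×10 + 25×30 + 37×50 + 24×70 = 4410
n = Σf = 99
Mean = 4410 / 99 = 44.5455

44.5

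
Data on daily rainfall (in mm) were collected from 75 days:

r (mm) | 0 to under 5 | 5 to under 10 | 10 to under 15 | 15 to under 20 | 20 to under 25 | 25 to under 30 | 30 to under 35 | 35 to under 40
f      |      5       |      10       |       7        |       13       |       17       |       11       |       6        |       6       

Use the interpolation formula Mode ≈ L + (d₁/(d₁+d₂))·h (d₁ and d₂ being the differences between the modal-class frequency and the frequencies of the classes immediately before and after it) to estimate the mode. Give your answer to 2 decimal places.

22.00

Modal class: 20 to under 25 (highest frequency 17).
d₁ = 17 − 13 = 4, d₂ = 17 − 11 = 6
Mode ≈ 20 + (4/(4+6)) × 5 = 20 + 2.0000 = 22.0000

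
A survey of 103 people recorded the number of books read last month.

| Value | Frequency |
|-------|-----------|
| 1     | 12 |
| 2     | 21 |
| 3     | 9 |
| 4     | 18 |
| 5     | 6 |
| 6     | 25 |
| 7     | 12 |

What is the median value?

Cumulative frequencies: 12, 33, 42, 60, 66, 91, 103
n = 103, so the median is the value in position (n+1)/2 = 52.
Position 52 falls at value 4.

4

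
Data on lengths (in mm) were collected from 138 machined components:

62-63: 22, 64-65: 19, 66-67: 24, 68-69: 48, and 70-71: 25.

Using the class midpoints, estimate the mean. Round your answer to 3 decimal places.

67.007

Midpoints: 62.5, 64.5, 66.5, 68.5, 70.5
Σfm = 22×62.5 + 19×64.5 + 24×66.5 + 48×68.5 + 25×70.5 = 9247
n = Σf = 138
Mean = 9247 / 138 = 67.0072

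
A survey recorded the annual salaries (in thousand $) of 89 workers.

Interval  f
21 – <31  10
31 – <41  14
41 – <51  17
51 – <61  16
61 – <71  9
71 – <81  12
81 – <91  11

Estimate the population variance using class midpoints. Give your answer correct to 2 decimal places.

Midpoints: 26, 36, 46, 56, 66, 76, 86
n = 89, Σfm = 4894, mean = 54.9888
Σfm² = 300924
Σf(m − x̄)² = Σfm² − (Σfm)²/n = 300924 − 4894²/89 = 31808.9888
Population variance = 31808.9888 / 89 = 357.4044

357.40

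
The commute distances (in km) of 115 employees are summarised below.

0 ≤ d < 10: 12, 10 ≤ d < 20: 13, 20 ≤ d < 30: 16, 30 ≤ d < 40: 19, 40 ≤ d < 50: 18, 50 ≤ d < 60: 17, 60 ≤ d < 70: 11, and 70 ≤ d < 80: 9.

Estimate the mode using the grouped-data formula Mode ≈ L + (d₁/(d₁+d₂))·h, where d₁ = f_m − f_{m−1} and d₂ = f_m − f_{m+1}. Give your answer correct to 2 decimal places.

37.50

Modal class: 30 ≤ d < 40 (highest frequency 19).
d₁ = 19 − 16 = 3, d₂ = 19 − 18 = 1
Mode ≈ 30 + (3/(3+1)) × 10 = 30 + 7.5000 = 37.5000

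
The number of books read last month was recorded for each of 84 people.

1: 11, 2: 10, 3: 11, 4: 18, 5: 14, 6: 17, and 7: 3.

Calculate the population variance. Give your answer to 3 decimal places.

3.076

Values: 1, 2, 3, 4, 5, 6, 7
n = 84, Σfx = 329, mean = 3.9167
Σfx² = 1547
Σf(x − x̄)² = Σfx² − (Σfx)²/n = 1547 − 329²/84 = 258.4167
Population variance = 258.4167 / 84 = 3.0764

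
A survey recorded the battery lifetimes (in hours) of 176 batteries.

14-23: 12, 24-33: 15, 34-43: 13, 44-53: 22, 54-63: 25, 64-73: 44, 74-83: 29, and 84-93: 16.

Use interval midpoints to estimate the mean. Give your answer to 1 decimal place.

Midpoints: 18.5, 28.5, 38.5, 48.5, 58.5, 68.5, 78.5, 88.5
Σfm = 12×18.5 + 15×28.5 + 13×38.5 + 22×48.5 + 25×58.5 + 44×68.5 + 29×78.5 + 16×88.5 = 10386
n = Σf = 176
Mean = 10386 / 176 = 59.0114

59.0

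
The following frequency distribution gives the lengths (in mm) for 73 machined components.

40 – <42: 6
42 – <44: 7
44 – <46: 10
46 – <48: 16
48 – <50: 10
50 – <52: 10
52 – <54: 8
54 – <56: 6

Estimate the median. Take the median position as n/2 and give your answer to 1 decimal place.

47.7

Cumulative frequencies: 6, 13, 23, 39, 49, 59, 67, 73
n = 73; position = n/2 = 36.5.
This falls in the class 46 – <48: L = 46, F = 23, f = 16, h = 2.
Median ≈ 46 + ((36.5 − 23) / 16) × 2 = 47.6875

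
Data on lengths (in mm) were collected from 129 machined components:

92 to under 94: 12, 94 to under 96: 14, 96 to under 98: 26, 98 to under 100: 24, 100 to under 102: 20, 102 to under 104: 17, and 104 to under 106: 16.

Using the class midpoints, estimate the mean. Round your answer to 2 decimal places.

Midpoints: 93, 95, 97, 99, 101, 103, 105
Σfm = 12×93 + 14×95 + 26×97 + 24×99 + 20×101 + 17×103 + 16×105 = 12795
n = Σf = 129
Mean = 12795 / 129 = 99.1860

99.19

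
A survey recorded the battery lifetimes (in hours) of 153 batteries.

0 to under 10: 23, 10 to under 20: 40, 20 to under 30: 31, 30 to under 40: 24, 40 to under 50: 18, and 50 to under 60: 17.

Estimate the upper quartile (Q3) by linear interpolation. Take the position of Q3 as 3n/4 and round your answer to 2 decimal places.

38.65

Cumulative frequencies: 23, 63, 94, 118, 136, 153
n = 153; position = 3n/4 = 114.75.
This falls in the class 30 to under 40: L = 30, F = 94, f = 24, h = 10.
Upper quartile ≈ 30 + ((114.75 − 94) / 24) × 10 = 38.6458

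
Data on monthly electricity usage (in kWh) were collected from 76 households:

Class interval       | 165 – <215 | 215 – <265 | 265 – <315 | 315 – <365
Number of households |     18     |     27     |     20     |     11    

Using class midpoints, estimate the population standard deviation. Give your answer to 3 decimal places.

49.478

Midpoints: 190, 240, 290, 340
n = 76, Σfm = 19440, mean = 255.7895
Σfm² = 5158600
Σf(m − x̄)² = Σfm² − (Σfm)²/n = 5158600 − 19440²/76 = 186052.6316
Population variance = 186052.6316 / 76 = 2448.0609
Standard deviation = √2448.0609 = 49.4779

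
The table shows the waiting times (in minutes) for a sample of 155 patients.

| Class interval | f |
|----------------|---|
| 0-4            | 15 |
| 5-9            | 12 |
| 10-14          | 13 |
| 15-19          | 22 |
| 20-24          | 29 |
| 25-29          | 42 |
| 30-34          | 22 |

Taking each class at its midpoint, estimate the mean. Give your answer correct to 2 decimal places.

Midpoints: 2, 7, 12, 17, 22, 27, 32
Σfm = 15×2 + 12×7 + 13×12 + 22×17 + 29×22 + 42×27 + 22×32 = 3120
n = Σf = 155
Mean = 3120 / 155 = 20.1290

20.13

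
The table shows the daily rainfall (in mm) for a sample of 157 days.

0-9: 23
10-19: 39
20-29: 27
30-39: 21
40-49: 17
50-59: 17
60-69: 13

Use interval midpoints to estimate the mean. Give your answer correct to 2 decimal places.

Midpoints: 4.5, 14.5, 24.5, 34.5, 44.5, 54.5, 64.5
Σfm = 23×4.5 + 39×14.5 + 27×24.5 + 21×34.5 + 17×44.5 + 17×54.5 + 13×64.5 = 4576.5
n = Σf = 157
Mean = 4576.5 / 157 = 29.1497

29.15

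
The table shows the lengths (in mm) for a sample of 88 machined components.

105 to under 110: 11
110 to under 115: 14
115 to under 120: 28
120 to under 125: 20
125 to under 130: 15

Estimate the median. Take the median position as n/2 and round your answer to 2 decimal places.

118.39

Cumulative frequencies: 11, 25, 53, 73, 88
n = 88; position = n/2 = 44.
This falls in the class 115 to under 120: L = 115, F = 25, f = 28, h = 5.
Median ≈ 115 + ((44 − 25) / 28) × 5 = 118.3929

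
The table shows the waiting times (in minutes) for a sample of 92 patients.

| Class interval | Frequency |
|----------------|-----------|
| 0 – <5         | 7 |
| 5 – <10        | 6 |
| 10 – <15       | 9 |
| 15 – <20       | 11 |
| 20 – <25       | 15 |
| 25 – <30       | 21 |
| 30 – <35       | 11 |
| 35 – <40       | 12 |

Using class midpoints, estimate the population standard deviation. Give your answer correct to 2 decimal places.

Midpoints: 2.5, 7.5, 12.5, 17.5, 22.5, 27.5, 32.5, 37.5
n = 92, Σfm = 2090, mean = 22.7174
Σfm² = 57125
Σf(m − x̄)² = Σfm² − (Σfm)²/n = 57125 − 2090²/92 = 9645.6522
Population variance = 9645.6522 / 92 = 104.8440
Standard deviation = √104.8440 = 10.2393

10.24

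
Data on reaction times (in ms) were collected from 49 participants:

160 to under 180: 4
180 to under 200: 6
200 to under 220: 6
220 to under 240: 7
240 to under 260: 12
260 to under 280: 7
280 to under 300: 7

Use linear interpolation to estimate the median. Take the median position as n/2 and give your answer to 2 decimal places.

242.50

Cumulative frequencies: 4, 10, 16, 23, 35, 42, 49
n = 49; position = n/2 = 24.5.
This falls in the class 240 to under 260: L = 240, F = 23, f = 12, h = 20.
Median ≈ 240 + ((24.5 − 23) / 12) × 20 = 242.5000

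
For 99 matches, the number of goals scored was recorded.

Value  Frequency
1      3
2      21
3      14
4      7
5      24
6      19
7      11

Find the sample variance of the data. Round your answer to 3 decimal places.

3.213

Values: 1, 2, 3, 4, 5, 6, 7
n = 99, Σfx = 426, mean = 4.3030
Σfx² = 2148
Σf(x − x̄)² = Σfx² − (Σfx)²/n = 2148 − 426²/99 = 314.9091
Sample variance = 314.9091 / 98 = 3.2134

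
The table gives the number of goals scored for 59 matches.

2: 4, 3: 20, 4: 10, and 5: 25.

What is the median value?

Cumulative frequencies: 4, 24, 34, 59
n = 59, so the median is the value in position (n+1)/2 = 30.
Position 30 falls at value 4.

4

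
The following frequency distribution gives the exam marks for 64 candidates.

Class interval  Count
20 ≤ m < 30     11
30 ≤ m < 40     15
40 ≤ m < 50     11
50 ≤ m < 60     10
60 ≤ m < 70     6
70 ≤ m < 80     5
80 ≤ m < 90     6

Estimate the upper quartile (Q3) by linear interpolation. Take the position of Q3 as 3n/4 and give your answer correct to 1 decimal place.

Cumulative frequencies: 11, 26, 37, 47, 53, 58, 64
n = 64; position = 3n/4 = 48.
This falls in the class 60 ≤ m < 70: L = 60, F = 47, f = 6, h = 10.
Upper quartile ≈ 60 + ((48 − 47) / 6) × 10 = 61.6667

61.7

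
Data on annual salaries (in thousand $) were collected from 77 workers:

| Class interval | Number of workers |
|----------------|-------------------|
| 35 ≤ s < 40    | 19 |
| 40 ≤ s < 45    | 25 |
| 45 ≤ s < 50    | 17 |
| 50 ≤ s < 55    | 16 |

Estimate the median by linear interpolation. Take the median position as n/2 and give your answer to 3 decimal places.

Cumulative frequencies: 19, 44, 61, 77
n = 77; position = n/2 = 38.5.
This falls in the class 40 ≤ s < 45: L = 40, F = 19, f = 25, h = 5.
Median ≈ 40 + ((38.5 − 19) / 25) × 5 = 43.9000

43.900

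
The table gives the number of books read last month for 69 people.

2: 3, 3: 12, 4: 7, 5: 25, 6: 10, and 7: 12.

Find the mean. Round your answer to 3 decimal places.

Values: 2, 3, 4, 5, 6, 7
Σfx = 3×2 + 12×3 + 7×4 + 25×5 + 10×6 + 12×7 = 339
n = Σf = 69
Mean = 339 / 69 = 4.9130

4.913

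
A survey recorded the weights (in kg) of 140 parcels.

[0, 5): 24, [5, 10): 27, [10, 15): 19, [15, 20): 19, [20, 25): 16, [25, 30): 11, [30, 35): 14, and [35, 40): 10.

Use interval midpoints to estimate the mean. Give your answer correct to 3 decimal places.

16.607

Midpoints: 2.5, 7.5, 12.5, 17.5, 22.5, 27.5, 32.5, 37.5
Σfm = 24×2.5 + 27×7.5 + 19×12.5 + 19×17.5 + 16×22.5 + 11×27.5 + 14×32.5 + 10×37.5 = 2325
n = Σf = 140
Mean = 2325 / 140 = 16.6071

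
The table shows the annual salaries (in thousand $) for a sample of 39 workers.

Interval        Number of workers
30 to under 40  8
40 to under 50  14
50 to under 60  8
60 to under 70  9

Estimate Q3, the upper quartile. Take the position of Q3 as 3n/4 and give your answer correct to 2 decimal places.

Cumulative frequencies: 8, 22, 30, 39
n = 39; position = 3n/4 = 29.25.
This falls in the class 50 to under 60: L = 50, F = 22, f = 8, h = 10.
Upper quartile ≈ 50 + ((29.25 − 22) / 8) × 10 = 59.0625

59.06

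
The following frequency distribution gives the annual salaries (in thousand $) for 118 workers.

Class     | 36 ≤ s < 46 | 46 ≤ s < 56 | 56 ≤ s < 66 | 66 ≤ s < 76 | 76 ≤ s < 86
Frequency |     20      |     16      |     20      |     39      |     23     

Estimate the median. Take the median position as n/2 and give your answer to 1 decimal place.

66.8

Cumulative frequencies: 20, 36, 56, 95, 118
n = 118; position = n/2 = 59.
This falls in the class 66 ≤ s < 76: L = 66, F = 56, f = 39, h = 10.
Median ≈ 66 + ((59 − 56) / 39) × 10 = 66.7692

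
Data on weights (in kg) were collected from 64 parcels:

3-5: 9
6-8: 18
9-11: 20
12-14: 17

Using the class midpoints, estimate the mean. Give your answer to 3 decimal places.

Midpoints: 4, 7, 10, 13
Σfm = 9×4 + 18×7 + 20×10 + 17×13 = 583
n = Σf = 64
Mean = 583 / 64 = 9.1094

9.109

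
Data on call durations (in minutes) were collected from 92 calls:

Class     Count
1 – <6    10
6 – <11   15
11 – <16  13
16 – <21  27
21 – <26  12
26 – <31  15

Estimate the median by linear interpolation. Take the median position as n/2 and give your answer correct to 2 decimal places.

17.48

Cumulative frequencies: 10, 25, 38, 65, 77, 92
n = 92; position = n/2 = 46.
This falls in the class 16 – <21: L = 16, F = 38, f = 27, h = 5.
Median ≈ 16 + ((46 − 38) / 27) × 5 = 17.4815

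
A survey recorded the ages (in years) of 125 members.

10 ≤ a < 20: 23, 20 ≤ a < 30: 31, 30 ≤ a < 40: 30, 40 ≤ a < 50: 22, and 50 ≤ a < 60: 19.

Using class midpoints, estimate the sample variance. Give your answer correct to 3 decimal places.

Midpoints: 15, 25, 35, 45, 55
n = 125, Σfm = 4205, mean = 33.6400
Σfm² = 163325
Σf(m − x̄)² = Σfm² − (Σfm)²/n = 163325 − 4205²/125 = 21868.8000
Sample variance = 21868.8000 / 124 = 176.3613

176.361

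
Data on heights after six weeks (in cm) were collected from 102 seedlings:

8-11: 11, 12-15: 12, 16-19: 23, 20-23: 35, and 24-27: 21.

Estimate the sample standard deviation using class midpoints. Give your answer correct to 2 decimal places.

4.99

Midpoints: 9.5, 13.5, 17.5, 21.5, 25.5
n = 102, Σfm = 1957, mean = 19.1863
Σfm² = 40057.5
Σf(m − x̄)² = Σfm² − (Σfm)²/n = 40057.5 − 1957²/102 = 2509.9608
Sample variance = 2509.9608 / 101 = 24.8511
Standard deviation = √24.8511 = 4.9851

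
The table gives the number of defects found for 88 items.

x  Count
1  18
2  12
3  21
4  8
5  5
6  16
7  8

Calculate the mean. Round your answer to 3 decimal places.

Values: 1, 2, 3, 4, 5, 6, 7
Σfx = 18×1 + 12×2 + 21×3 + 8×4 + 5×5 + 16×6 + 8×7 = 314
n = Σf = 88
Mean = 314 / 88 = 3.5682

3.568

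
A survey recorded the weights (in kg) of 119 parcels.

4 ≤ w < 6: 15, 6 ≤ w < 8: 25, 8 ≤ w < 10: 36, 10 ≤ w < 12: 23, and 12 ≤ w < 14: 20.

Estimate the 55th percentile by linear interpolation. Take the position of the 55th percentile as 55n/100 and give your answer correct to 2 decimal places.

9.41

Cumulative frequencies: 15, 40, 76, 99, 119
n = 119; position = 55n/100 = 65.45.
This falls in the class 8 ≤ w < 10: L = 8, F = 40, f = 36, h = 2.
55th percentile ≈ 8 + ((65.45 − 40) / 36) × 2 = 9.4139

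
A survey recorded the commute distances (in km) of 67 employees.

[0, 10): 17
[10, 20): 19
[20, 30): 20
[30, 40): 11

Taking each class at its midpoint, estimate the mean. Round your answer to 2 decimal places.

Midpoints: 5, 15, 25, 35
Σfm = 17×5 + 19×15 + 20×25 + 11×35 = 1255
n = Σf = 67
Mean = 1255 / 67 = 18.7313

18.73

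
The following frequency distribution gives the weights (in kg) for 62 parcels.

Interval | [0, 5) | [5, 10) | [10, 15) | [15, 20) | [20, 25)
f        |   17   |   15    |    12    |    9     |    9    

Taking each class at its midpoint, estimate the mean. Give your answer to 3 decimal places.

10.726

Midpoints: 2.5, 7.5, 12.5, 17.5, 22.5
Σfm = 17×2.5 + 15×7.5 + 12×12.5 + 9×17.5 + 9×22.5 = 665
n = Σf = 62
Mean = 665 / 62 = 10.7258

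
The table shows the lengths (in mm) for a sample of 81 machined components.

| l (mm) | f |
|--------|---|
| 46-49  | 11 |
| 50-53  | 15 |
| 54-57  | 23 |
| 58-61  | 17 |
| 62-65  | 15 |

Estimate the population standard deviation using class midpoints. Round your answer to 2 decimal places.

Midpoints: 47.5, 51.5, 55.5, 59.5, 63.5
n = 81, Σfm = 4535.5, mean = 55.9938
Σfm² = 256116.25
Σf(m − x̄)² = Σfm² − (Σfm)²/n = 256116.25 − 4535.5²/81 = 2156.2469
Population variance = 2156.2469 / 81 = 26.6203
Standard deviation = √26.6203 = 5.1595

5.16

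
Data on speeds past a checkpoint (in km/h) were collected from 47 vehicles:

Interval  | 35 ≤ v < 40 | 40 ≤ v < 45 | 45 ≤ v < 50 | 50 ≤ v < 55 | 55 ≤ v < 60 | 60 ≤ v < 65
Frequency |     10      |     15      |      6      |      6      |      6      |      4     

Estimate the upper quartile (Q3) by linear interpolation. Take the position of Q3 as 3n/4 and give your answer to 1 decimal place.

53.5

Cumulative frequencies: 10, 25, 31, 37, 43, 47
n = 47; position = 3n/4 = 35.25.
This falls in the class 50 ≤ v < 55: L = 50, F = 31, f = 6, h = 5.
Upper quartile ≈ 50 + ((35.25 − 31) / 6) × 5 = 53.5417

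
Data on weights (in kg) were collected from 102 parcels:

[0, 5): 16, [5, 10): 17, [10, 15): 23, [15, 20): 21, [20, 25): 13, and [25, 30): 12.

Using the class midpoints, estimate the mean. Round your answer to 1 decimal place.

Midpoints: 2.5, 7.5, 12.5, 17.5, 22.5, 27.5
Σfm = 16×2.5 + 17×7.5 + 23×12.5 + 21×17.5 + 13×22.5 + 12×27.5 = 1445
n = Σf = 102
Mean = 1445 / 102 = 14.1667

14.2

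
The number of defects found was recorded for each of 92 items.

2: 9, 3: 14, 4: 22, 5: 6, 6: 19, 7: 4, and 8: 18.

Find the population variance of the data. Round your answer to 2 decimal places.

3.87

Values: 2, 3, 4, 5, 6, 7, 8
n = 92, Σfx = 464, mean = 5.0435
Σfx² = 2696
Σf(x − x̄)² = Σfx² − (Σfx)²/n = 2696 − 464²/92 = 355.8261
Population variance = 355.8261 / 92 = 3.8677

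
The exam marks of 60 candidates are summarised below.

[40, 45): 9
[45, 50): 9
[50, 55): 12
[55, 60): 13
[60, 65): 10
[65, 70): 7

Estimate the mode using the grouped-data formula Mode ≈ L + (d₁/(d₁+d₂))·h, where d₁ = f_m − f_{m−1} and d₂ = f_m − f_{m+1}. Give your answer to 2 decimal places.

56.25

Modal class: [55, 60) (highest frequency 13).
d₁ = 13 − 12 = 1, d₂ = 13 − 10 = 3
Mode ≈ 55 + (1/(1+3)) × 5 = 55 + 1.2500 = 56.2500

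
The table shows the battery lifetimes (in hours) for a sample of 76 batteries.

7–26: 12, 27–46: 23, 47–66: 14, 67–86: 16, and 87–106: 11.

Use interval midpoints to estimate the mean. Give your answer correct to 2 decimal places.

Midpoints: 16.5, 36.5, 56.5, 76.5, 96.5
Σfm = 12×16.5 + 23×36.5 + 14×56.5 + 16×76.5 + 11×96.5 = 4114
n = Σf = 76
Mean = 4114 / 76 = 54.1316

54.13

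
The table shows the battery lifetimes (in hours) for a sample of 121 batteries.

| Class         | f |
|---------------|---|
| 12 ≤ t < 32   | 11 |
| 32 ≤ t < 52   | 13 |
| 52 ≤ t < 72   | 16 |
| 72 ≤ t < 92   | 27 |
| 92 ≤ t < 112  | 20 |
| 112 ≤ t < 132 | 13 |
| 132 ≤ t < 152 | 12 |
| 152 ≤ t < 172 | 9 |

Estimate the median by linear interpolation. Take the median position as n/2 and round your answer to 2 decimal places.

87.19

Cumulative frequencies: 11, 24, 40, 67, 87, 100, 112, 121
n = 121; position = n/2 = 60.5.
This falls in the class 72 ≤ t < 92: L = 72, F = 40, f = 27, h = 20.
Median ≈ 72 + ((60.5 − 40) / 27) × 20 = 87.1852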